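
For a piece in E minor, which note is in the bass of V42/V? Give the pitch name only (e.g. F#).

E

The applied chord V42/V is rooted on F#: F#-A#-C#-E.
The figure 42 means third inversion — the seventh is in the bass.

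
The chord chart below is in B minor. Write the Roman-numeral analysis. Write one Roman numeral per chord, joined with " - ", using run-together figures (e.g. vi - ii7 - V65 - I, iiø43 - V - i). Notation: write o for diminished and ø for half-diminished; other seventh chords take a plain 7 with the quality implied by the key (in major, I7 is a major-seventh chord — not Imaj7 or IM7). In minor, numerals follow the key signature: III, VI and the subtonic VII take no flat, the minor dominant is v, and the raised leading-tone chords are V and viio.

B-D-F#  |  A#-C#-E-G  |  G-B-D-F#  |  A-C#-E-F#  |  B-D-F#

B-D-F#: minor triad on B = scale degree 1 → i.
A#-C#-E-G: fully diminished seventh chord on A# = scale degree 7 → viio7.
G-B-D-F#: root G is the submediant; major seventh chord there is VI7.
A-C#-E-F# has root F#, degree 5 in B minor, so v65.
B-D-F#: minor triad on B = scale degree 1 → i.

i - viio7 - VI7 - v65 - i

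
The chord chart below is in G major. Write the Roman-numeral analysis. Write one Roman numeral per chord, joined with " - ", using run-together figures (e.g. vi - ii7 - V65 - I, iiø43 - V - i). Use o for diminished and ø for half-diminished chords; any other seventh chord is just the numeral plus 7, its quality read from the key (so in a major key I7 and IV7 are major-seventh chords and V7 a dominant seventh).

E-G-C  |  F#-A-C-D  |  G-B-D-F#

IV6 - V65 - I7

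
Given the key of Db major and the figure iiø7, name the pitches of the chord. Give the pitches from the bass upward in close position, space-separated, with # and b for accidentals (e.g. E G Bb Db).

Eb Gb Bbb Db

Scale degree 2 in Db major is Eb; here the chord built on it is altered to a half-diminished seventh chord. iiø7 is the half-diminished supertonic seventh, borrowed from the parallel minor.
So the chord is Eb-Gb-Bbb-Db.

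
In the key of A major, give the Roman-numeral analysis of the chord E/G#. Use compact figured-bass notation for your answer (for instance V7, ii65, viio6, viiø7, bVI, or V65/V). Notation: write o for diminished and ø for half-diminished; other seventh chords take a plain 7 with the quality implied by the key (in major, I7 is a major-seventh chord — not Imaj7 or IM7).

V6

Stacked in thirds the chord is E-G#-B: a major triad on E.
In A major, E is the dominant; the diatonic major triad there is V.
With G# in the bass the chord is in first inversion, so the figured bass is 6.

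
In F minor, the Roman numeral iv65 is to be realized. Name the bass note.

iv in F minor has root Bb; the chord is Bb-Db-F-Ab.
The figure 65 means first inversion — the third is in the bass.

Db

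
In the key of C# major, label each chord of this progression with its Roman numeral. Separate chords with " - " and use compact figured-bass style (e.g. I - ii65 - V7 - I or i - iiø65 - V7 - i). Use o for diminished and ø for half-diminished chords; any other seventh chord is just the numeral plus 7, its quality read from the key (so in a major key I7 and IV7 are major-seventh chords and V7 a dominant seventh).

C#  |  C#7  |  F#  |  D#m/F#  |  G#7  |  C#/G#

C#: root C# is the tonic; major triad there is I.
C#7: a dominant seventh chord on C#, the applied dominant of IV → V7/IV.
F#: root F# is the subdominant; major triad there is IV.
D#m/F#: root D# is the supertonic; minor triad there is ii6.
G#7: dominant seventh chord on G# = scale degree 5 → V7.
C#/G#: major triad on C# = scale degree 1 → I64.

I - V7/IV - IV - ii6 - V7 - I64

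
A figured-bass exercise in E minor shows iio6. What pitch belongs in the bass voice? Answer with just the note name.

iio in E minor has root F#; the chord is F#-A-C.
The figure 6 means first inversion — the third is in the bass.

A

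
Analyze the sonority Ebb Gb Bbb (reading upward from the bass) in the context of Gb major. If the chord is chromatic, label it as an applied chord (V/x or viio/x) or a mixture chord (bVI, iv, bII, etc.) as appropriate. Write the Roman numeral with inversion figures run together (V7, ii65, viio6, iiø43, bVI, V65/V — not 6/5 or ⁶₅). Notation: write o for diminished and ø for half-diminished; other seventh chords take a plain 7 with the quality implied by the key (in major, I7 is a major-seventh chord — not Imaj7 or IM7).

The pitches Ebb-Gb-Bbb form a major triad rooted on Ebb.
Ebb is the lowered sixth degree of Gb major (diatonic 6 would be Eb). This is a major triad on the lowered sixth degree, borrowed from the parallel minor.

bVI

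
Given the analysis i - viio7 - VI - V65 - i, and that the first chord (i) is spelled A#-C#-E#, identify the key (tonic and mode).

A# minor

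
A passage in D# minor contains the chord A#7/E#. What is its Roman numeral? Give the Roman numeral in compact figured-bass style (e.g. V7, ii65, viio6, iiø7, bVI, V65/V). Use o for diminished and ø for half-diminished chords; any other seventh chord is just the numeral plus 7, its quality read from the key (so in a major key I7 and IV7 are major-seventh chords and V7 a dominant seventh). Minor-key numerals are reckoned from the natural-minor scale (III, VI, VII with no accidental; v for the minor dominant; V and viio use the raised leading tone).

V43

Stacked in thirds the chord is A#-C##-E#-G#: a dominant seventh chord on A#.
A# is scale degree 5 in D# minor, and a dominant seventh chord on that degree is written V7.
With E# in the bass the chord is in second inversion, so the figured bass is 43.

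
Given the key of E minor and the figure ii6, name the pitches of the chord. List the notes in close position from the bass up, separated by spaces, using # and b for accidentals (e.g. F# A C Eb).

Scale degree 2 in E minor is F#; here the chord built on it is altered to a minor triad. ii6 is the minor supertonic, borrowed from the parallel major (the Dorian ii).
So the chord is F#-A-C#.
The figured bass 6 indicates first inversion, placing the third (A) in the bass: A-C#-F#.

A C# F#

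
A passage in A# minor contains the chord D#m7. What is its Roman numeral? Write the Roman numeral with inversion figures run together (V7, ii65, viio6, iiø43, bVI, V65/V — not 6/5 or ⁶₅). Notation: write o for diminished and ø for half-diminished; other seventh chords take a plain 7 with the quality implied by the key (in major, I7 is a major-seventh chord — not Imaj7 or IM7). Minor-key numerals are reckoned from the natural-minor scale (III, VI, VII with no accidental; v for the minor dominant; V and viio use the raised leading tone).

The pitches D#-F#-A#-C# form a minor seventh chord rooted on D#.
In A# minor, D# is the subdominant; the diatonic minor seventh chord there is iv7.

iv7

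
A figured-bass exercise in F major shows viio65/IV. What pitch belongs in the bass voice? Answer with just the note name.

C

The applied chord viio65/IV is rooted on A: A-C-Eb-Gb.
The figure 65 means first inversion — the third is in the bass.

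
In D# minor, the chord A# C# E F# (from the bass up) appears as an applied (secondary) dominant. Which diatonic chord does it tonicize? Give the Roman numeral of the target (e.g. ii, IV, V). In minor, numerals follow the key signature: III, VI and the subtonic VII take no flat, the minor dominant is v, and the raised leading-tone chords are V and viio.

VI

The chord is a dominant seventh chord on F#.
A dominant resolves down a perfect fifth: F# → B. In D# minor, B is scale degree 6, i.e. VI.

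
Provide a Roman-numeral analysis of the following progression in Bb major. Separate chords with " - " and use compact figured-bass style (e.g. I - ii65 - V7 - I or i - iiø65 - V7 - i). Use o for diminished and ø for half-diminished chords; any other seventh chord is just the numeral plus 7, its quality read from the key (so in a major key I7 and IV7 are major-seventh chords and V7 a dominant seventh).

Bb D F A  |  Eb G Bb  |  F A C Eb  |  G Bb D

Bb-D-F-A: root Bb is the tonic; major seventh chord there is I7.
Eb-G-Bb: major triad on Eb = scale degree 4 → IV.
F-A-C-Eb: dominant seventh chord on F = scale degree 5 → V7.
G-Bb-D has root G, degree 6 in Bb major, so vi.

I7 - IV - V7 - vi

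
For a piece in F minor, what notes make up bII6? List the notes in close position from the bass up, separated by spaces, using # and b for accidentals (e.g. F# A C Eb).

bII6 is the Neapolitan sixth — a major triad on the lowered second degree, here in its customary first inversion. In F minor that root is Gb.
So the chord is Gb-Bb-Db, a major triad.
With the 6 figure the chord is in first inversion; from the bass Bb upward in close position it reads Bb-Db-Gb.

Bb Db Gb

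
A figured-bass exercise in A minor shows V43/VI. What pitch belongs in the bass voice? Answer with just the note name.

G

The applied chord V43/VI is rooted on C: C-E-G-Bb.
The figure 43 means second inversion — the fifth is in the bass.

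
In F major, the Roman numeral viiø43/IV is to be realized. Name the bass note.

Eb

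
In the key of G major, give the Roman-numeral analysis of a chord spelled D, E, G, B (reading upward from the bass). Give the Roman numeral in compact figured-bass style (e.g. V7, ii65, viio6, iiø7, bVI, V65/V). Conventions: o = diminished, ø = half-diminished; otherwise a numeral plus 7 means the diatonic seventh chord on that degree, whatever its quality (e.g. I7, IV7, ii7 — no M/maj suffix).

vi42

The pitches E-G-B-D form a minor seventh chord rooted on E.
E is scale degree 6 in G major, and a minor seventh chord on that degree is written vi7.
With D in the bass the chord is in third inversion, so the figured bass is 42.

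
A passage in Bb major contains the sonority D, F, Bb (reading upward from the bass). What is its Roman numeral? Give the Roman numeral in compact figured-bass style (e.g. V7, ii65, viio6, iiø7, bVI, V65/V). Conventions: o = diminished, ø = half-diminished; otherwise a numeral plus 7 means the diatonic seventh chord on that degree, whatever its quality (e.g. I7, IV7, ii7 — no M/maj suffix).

I6

Stacked in thirds the chord is Bb-D-F: a major triad on Bb.
In Bb major, Bb is the tonic; the diatonic major triad there is I.
With D in the bass the chord is in first inversion, so the figured bass is 6.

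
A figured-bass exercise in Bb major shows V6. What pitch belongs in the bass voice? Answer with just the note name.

V in Bb major has root F; the chord is F-A-C.
The figure 6 means first inversion — the third is in the bass.

A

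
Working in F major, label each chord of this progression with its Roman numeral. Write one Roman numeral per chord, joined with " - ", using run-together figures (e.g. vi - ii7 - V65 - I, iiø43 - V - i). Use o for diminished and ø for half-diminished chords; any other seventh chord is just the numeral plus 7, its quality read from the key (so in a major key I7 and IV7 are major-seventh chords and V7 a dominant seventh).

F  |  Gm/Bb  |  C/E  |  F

F: major triad on F = scale degree 1 → I.
Gm/Bb: minor triad on G = scale degree 2 → ii6.
C/E: root C is the dominant; major triad there is V6.
F: root F is the tonic; major triad there is I.

I - ii6 - V6 - I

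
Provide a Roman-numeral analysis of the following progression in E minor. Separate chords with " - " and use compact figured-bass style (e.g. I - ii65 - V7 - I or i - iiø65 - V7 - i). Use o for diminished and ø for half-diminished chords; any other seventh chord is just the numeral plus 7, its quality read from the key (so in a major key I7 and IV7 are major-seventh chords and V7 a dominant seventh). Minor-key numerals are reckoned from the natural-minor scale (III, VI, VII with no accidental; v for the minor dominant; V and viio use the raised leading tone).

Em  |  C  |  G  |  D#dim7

i - VI - III - viio7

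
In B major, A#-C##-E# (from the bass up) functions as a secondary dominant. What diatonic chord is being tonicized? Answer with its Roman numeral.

iii

The chord is a major triad on A#.
A dominant resolves down a perfect fifth: A# → D#. In B major, D# is scale degree 3, i.e. iii.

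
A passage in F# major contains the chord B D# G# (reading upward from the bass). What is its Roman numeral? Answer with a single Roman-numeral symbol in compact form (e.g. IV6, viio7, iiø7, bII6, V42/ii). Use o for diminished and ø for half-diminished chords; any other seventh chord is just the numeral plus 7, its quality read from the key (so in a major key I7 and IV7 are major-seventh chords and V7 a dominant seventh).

ii6

The pitches G#-B-D# form a minor triad rooted on G#.
In F# major, G# is the supertonic; the diatonic minor triad there is ii.
With B in the bass the chord is in first inversion, so the figured bass is 6.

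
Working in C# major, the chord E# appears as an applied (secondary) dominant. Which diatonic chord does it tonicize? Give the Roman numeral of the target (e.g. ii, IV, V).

The chord is a major triad on E#.
A dominant resolves down a perfect fifth: E# → A#. In C# major, A# is scale degree 6, i.e. vi.

vi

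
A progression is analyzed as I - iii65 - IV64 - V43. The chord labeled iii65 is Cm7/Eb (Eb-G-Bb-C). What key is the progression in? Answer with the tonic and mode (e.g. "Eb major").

Ab major

The anchor chord is a minor seventh chord on C, labeled iii65.
iii65 on C implies C is the mediant; that puts the tonic at Ab, and the lowercase numeral fits major mode.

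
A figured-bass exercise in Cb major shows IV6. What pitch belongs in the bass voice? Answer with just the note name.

Ab

IV in Cb major has root Fb; the chord is Fb-Ab-Cb.
The figure 6 means first inversion — the third is in the bass.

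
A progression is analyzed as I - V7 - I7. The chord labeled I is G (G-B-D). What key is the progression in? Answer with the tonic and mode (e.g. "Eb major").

G major

I is given as G-B-D — a major triad with root G.
If G is scale degree 1 and the mode makes that degree carry a major triad, the tonic is G and the mode is major.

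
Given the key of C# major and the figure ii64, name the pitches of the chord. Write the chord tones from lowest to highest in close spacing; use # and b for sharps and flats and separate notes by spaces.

In C# major, the supertonic is D#, and the diatonic chord built there is a minor triad.
That chord is spelled D#-F#-A#.
The figured bass 64 indicates second inversion, placing the fifth (A#) in the bass: A#-D#-F#.

A# D# F#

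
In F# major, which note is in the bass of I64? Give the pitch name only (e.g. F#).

I in F# major has root F#; the chord is F#-A#-C#.
The figure 64 means second inversion — the fifth is in the bass.

C#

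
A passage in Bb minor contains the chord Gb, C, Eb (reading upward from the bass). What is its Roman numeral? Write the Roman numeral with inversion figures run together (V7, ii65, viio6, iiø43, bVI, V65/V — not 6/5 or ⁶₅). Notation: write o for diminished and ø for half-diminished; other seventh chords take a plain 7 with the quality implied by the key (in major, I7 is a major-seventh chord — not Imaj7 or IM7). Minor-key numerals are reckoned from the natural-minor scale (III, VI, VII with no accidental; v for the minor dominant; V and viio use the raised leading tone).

iio64

The pitches C-Eb-Gb form a diminished triad rooted on C.
C is scale degree 2 in Bb minor, and a diminished triad on that degree is written iio.
With Gb in the bass the chord is in second inversion, so the figured bass is 64.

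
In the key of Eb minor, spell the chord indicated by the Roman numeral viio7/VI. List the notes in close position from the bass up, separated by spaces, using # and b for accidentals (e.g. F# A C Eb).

Bb Db Fb Abb

The slash marks an applied leading-tone chord: viio of VI. In Eb minor, VI is Cb, so the leading tone to it is Bb, a half step below.
Building a fully diminished seventh chord on Bb gives Bb-Db-Fb-Abb.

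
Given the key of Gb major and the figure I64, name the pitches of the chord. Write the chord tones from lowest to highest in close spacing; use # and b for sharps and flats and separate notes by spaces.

In Gb major, the tonic is Gb, and the diatonic chord built there is a major triad.
Stacking thirds from Gb gives Gb-Bb-Db.
The figured bass 64 indicates second inversion, placing the fifth (Db) in the bass: Db-Gb-Bb.

Db Gb Bb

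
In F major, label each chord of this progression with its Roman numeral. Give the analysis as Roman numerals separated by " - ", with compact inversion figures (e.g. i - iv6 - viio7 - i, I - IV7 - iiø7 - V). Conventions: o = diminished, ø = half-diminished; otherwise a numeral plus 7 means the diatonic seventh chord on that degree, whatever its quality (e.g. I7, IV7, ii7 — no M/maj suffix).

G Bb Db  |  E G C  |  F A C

G-Bb-Db is non-diatonic — iio, a mixture chord from F minor.
E-G-C: root C is the dominant; major triad there is V6.
F-A-C has root F, degree 1 in F major, so I.

iio - V6 - I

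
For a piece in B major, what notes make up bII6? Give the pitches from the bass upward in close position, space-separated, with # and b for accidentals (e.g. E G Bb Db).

Scale degree 2 in B major is C#; lowering it a half step gives C. bII6 is the Neapolitan sixth — a major triad on the lowered second degree, here in its customary first inversion.
So the chord is C-E-G, a major triad.
The figured bass 6 indicates first inversion, placing the third (E) in the bass: E-G-C.

E G C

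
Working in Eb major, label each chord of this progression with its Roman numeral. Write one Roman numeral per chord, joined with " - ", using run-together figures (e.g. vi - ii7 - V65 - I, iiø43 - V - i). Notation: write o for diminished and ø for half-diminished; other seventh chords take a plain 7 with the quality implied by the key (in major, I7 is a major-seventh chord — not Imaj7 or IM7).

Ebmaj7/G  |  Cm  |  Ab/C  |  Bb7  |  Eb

I65 - vi - IV6 - V7 - I

Ebmaj7/G has root Eb, degree 1 in Eb major, so I65.
Cm has root C, degree 6 in Eb major, so vi.
Ab/C: major triad on Ab = scale degree 4 → IV6.
Bb7: dominant seventh chord on Bb = scale degree 5 → V7.
Eb: major triad on Eb = scale degree 1 → I.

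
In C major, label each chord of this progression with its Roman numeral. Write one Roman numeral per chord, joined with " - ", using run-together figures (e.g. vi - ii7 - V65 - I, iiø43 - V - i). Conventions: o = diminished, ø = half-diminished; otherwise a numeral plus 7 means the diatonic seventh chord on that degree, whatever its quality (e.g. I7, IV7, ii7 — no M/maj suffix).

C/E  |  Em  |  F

I6 - iii - IV

C/E has root C, degree 1 in C major, so I6.
Em has root E, degree 3 in C major, so iii.
F: major triad on F = scale degree 4 → IV.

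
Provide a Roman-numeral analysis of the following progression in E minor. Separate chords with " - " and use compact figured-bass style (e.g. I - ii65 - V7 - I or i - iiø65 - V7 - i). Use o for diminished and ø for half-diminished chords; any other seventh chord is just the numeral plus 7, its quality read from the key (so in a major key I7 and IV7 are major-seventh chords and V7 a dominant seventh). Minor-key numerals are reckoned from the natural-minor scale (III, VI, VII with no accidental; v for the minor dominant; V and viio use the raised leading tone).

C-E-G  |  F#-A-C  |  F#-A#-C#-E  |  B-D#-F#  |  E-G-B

C-E-G: major triad on C = scale degree 6 → VI.
F#-A-C: diminished triad on F# = scale degree 2 → iio.
F#-A#-C#-E: chromatic; F# is V of V, so V7/V.
B-D#-F#: major triad on B = scale degree 5 → V.
E-G-B: root E is the tonic; minor triad there is i.

VI - iio - V7/V - V - i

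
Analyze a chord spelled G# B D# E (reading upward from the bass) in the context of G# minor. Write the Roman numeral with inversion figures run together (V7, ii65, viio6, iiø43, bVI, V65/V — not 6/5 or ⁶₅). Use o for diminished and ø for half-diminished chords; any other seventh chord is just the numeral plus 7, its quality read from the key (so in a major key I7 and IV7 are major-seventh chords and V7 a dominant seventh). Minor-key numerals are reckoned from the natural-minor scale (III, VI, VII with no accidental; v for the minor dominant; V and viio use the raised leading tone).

Stacked in thirds the chord is E-G#-B-D#: a major seventh chord on E.
In G# minor, E is the submediant; the diatonic major seventh chord there is VI7.
With G# in the bass the chord is in first inversion, so the figured bass is 65.

VI65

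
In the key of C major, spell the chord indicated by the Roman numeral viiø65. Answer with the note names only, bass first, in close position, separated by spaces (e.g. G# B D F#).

D F A B

In C major, the leading tone is B, and the diatonic chord built there is a half-diminished seventh chord.
That chord is spelled B-D-F-A.
The figured bass 65 indicates first inversion, placing the third (D) in the bass: D-F-A-B.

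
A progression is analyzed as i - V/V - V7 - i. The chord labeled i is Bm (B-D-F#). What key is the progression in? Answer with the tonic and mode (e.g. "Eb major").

B minor

The anchor chord is a minor triad on B, labeled i.
If B is scale degree 1 and the mode makes that degree carry a minor triad, the tonic is B and the mode is minor.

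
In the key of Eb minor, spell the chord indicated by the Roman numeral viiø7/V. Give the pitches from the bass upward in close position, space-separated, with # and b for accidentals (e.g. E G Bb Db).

A C Eb G

viiø7/V is a secondary leading-tone chord. The target V is Bb in Eb minor; the applied chord is rooted a semitone below, on A.
Building a half-diminished seventh chord on A gives A-C-Eb-G.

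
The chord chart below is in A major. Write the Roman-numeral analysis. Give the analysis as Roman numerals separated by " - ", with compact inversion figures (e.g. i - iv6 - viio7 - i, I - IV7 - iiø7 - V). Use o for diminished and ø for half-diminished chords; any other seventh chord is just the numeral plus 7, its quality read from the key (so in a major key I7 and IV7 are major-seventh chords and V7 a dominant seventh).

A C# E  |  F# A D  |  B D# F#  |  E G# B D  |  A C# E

I - IV6 - V/V - V7 - I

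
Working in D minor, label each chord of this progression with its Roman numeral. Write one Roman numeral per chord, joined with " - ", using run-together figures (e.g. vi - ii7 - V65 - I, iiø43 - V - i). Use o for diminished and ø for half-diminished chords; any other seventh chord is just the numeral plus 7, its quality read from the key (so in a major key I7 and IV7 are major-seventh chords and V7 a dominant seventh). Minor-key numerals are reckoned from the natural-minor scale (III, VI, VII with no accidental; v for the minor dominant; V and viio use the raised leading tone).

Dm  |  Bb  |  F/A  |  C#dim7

Dm: minor triad on D = scale degree 1 → i.
Bb: root Bb is the submediant; major triad there is VI.
F/A: root F is the mediant; major triad there is III6.
C#dim7: fully diminished seventh chord on C# = scale degree 7 → viio7.

i - VI - III6 - viio7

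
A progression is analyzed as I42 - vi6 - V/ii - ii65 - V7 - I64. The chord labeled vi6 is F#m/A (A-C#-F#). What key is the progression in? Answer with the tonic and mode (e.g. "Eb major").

The anchor chord is a minor triad on F#, labeled vi6.
Counting down 5 scale steps from F# places the tonic on A; a minor triad on degree 6 is diatonic only in major.

A major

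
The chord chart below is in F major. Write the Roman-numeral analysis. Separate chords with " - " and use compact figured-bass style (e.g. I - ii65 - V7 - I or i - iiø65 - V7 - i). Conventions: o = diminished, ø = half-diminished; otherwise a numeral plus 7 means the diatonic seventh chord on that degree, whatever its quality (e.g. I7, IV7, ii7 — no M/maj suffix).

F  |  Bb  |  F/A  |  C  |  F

I - IV - I6 - V - I

F: major triad on F = scale degree 1 → I.
Bb has root Bb, degree 4 in F major, so IV.
F/A: root F is the tonic; major triad there is I6.
C: major triad on C = scale degree 5 → V.
F: root F is the tonic; major triad there is I.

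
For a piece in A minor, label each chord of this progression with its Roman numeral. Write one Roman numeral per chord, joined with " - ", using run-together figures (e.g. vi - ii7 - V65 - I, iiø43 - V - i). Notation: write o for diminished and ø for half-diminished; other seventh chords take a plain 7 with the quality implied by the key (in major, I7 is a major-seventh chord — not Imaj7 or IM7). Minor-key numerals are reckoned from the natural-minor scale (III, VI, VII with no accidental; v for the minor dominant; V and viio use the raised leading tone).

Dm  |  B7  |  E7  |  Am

iv - V7/V - V7 - i

Dm has root D, degree 4 in A minor, so iv.
B7 is the secondary dominant of V (dominant seventh chord on B): V7/V.
E7: root E is the dominant; dominant seventh chord there is V7.
Am: root A is the tonic; minor triad there is i.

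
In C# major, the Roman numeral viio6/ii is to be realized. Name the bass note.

The applied chord viio6/ii is rooted on C##: C##-E#-G#.
The figure 6 means first inversion — the third is in the bass.

E#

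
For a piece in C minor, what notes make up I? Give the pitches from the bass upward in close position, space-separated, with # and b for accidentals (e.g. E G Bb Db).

I is the major tonic (Picardy third), borrowed from the parallel major. In C minor that root is C.
So the chord is C-E-G.

C E G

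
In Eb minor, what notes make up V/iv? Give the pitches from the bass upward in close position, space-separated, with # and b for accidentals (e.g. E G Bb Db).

Eb G Bb

V/iv is a secondary dominant — the dominant triad of iv. iv in Eb minor is Ab, so the applied chord's root is Eb, a perfect fifth above.
Building a major triad on Eb gives Eb-G-Bb.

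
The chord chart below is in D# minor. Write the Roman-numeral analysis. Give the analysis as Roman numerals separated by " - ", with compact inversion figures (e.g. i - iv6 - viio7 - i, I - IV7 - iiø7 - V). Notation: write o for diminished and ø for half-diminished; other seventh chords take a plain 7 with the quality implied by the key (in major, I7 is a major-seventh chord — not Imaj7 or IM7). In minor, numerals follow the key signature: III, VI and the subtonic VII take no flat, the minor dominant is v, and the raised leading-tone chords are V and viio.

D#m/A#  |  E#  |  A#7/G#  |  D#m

i64 - V/V - V42 - i

D#m/A#: minor triad on D# = scale degree 1 → i64.
E#: a major triad on E#, the applied dominant of V → V/V.
A#7/G#: dominant seventh chord on A# = scale degree 5 → V42.
D#m has root D#, degree 1 in D# minor, so i.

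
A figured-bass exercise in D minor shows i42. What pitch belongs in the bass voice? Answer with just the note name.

i in D minor has root D; the chord is D-F-A-C.
The figure 42 means third inversion — the seventh is in the bass.

C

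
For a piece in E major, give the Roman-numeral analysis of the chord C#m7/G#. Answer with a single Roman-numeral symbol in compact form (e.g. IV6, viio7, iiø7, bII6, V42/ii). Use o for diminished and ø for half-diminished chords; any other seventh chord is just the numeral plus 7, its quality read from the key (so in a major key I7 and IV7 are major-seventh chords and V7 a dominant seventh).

vi43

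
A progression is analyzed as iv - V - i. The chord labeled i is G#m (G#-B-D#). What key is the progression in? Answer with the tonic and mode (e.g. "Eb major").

The chord G#m is a minor triad rooted on G#; its label is i.
If G# is scale degree 1 and the mode makes that degree carry a minor triad, the tonic is G# and the mode is minor.

G# minor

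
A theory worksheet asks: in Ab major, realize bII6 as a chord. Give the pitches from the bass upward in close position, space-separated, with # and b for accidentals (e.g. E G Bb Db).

Db Fb Bbb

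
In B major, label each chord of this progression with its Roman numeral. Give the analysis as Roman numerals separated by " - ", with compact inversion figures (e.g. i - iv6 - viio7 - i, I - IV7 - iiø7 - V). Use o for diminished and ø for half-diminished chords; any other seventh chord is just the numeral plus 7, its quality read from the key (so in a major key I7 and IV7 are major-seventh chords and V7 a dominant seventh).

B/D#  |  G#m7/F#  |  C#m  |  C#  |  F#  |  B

I6 - vi42 - ii - V/V - V - I

B/D#: major triad on B = scale degree 1 → I6.
G#m7/F# has root G#, degree 6 in B major, so vi42.
C#m: minor triad on C# = scale degree 2 → ii.
C#: chromatic; C# is V of V, so V/V.
F# has root F#, degree 5 in B major, so V.
B: major triad on B = scale degree 1 → I.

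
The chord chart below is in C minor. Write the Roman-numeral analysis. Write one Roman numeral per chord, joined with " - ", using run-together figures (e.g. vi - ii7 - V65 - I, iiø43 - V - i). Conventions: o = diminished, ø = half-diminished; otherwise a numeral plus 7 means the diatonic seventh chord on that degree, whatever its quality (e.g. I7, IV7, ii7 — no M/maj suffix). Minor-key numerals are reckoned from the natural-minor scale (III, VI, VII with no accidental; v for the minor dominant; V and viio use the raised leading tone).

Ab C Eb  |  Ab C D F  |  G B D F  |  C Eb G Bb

Ab-C-Eb has root Ab, degree 6 in C minor, so VI.
Ab-C-D-F: root D is the supertonic; half-diminished seventh chord there is iiø43.
G-B-D-F has root G, degree 5 in C minor, so V7.
C-Eb-G-Bb: minor seventh chord on C = scale degree 1 → i7.

VI - iiø43 - V7 - i7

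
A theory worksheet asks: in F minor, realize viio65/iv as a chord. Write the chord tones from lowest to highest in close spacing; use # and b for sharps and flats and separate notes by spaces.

C Eb Gb A

viio65/iv is a secondary leading-tone chord. The target iv is Bb in F minor; the applied chord is rooted a semitone below, on A.
Building a fully diminished seventh chord on A gives A-C-Eb-Gb.
The figured bass 65 indicates first inversion, placing the third (C) in the bass: C-Eb-Gb-A.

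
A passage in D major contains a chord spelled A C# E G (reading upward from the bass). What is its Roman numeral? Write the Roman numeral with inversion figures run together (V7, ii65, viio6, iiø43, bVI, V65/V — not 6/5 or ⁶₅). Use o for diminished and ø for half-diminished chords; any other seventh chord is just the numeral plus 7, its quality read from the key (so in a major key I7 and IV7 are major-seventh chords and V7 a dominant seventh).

The pitches A-C#-E-G form a dominant seventh chord rooted on A.
A is scale degree 5 in D major, and a dominant seventh chord on that degree is written V7.

V7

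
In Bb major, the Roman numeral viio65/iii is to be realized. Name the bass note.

The applied chord viio65/iii is rooted on C#: C#-E-G-Bb.
The figure 65 means first inversion — the third is in the bass.

E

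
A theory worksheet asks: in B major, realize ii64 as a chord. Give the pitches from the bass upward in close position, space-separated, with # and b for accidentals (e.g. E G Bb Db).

The numeral's case and figure indicate a minor triad. In B major its root, scale degree 2, is C#.
Stacking thirds from C# gives C#-E-G#.
The figured bass 64 indicates second inversion, placing the fifth (G#) in the bass: G#-C#-E.

G# C# E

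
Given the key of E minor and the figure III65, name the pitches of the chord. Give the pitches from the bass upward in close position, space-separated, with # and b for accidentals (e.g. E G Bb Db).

The numeral's case and figure indicate a major seventh chord. In E minor its root, scale degree 3, is G.
That chord is spelled G-B-D-F#.
The figured bass 65 indicates first inversion, placing the third (B) in the bass: B-D-F#-G.

B D F# G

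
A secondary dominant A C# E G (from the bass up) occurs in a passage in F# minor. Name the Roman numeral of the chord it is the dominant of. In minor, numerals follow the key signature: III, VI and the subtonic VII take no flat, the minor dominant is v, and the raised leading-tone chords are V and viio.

VI

The chord is a dominant seventh chord on A.
A dominant resolves down a perfect fifth: A → D. In F# minor, D is scale degree 6, i.e. VI.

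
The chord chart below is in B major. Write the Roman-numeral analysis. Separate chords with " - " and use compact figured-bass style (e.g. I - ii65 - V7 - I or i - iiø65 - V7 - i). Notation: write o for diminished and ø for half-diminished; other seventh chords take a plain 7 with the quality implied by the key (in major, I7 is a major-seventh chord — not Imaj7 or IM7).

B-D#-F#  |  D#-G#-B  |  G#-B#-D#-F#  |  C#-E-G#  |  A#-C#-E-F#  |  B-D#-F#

I - vi64 - V7/ii - ii - V65 - I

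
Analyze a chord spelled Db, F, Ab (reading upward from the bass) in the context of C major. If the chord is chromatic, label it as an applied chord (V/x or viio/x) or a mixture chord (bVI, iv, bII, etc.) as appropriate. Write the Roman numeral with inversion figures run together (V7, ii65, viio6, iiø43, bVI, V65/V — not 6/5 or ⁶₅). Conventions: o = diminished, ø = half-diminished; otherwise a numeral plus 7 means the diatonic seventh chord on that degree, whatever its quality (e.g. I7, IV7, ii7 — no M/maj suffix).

Stacked in thirds the chord is Db-F-Ab: a major triad on Db.
Db is the lowered second degree of C major (diatonic 2 would be D). This is the Neapolitan chord — a major triad on the lowered second degree.

bII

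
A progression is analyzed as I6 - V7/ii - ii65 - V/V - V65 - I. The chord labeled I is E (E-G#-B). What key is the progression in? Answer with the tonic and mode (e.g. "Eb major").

The anchor chord is a major triad on E, labeled I.
If E is scale degree 1 and the mode makes that degree carry a major triad, the tonic is E and the mode is major.

E major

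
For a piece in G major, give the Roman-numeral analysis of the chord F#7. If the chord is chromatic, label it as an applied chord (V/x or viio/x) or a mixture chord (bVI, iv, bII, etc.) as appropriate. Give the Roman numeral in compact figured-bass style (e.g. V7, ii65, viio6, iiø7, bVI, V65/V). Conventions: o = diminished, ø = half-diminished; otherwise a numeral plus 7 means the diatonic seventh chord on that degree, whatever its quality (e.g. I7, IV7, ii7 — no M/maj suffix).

The pitches F#-A#-C#-E form a dominant seventh chord rooted on F#.
F# is not a diatonic chord root with this quality in G major, but it lies a perfect fifth above B (iii), so the chord functions as an applied dominant of iii.

V7/iii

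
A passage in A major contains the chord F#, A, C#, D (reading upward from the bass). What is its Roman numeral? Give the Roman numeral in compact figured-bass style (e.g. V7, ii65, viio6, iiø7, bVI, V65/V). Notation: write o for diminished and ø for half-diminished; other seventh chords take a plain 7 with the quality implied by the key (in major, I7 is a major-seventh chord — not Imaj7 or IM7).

IV65

Stacked in thirds the chord is D-F#-A-C#: a major seventh chord on D.
D is scale degree 4 in A major, and a major seventh chord on that degree is written IV7.
With F# in the bass the chord is in first inversion, so the figured bass is 65.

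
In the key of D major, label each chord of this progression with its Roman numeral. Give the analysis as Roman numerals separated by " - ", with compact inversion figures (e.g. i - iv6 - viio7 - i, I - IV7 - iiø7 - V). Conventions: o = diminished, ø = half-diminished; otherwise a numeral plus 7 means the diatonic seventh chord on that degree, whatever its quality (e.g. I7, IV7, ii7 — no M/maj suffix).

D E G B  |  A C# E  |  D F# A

D-E-G-B: root E is the supertonic; minor seventh chord there is ii42.
A-C#-E: major triad on A = scale degree 5 → V.
D-F#-A: major triad on D = scale degree 1 → I.

ii42 - V - I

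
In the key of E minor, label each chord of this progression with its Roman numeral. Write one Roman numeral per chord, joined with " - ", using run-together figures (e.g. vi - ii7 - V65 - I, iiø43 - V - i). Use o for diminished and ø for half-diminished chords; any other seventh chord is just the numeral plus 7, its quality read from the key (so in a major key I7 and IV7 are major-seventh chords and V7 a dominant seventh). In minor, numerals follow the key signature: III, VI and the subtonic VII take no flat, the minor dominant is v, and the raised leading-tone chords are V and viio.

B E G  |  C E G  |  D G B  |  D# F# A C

i64 - VI - III64 - viio7

B-E-G: minor triad on E = scale degree 1 → i64.
C-E-G has root C, degree 6 in E minor, so VI.
D-G-B: root G is the mediant; major triad there is III64.
D#-F#-A-C has root D#, degree 7 in E minor, so viio7.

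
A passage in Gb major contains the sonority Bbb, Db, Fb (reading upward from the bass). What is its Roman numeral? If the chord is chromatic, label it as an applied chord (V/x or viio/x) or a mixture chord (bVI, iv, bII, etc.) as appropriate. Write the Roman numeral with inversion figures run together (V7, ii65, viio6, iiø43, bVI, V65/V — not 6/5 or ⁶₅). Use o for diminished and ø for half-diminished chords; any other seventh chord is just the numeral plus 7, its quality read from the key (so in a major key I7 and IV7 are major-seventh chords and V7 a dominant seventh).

bIII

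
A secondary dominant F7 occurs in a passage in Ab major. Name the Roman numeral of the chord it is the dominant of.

The chord is a dominant seventh chord on F.
A dominant resolves down a perfect fifth: F → Bb. In Ab major, Bb is scale degree 2, i.e. ii.

ii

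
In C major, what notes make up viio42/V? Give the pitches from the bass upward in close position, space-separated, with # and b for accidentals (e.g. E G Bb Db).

viio42/V is a secondary leading-tone chord. The target V is G in C major; the applied chord is rooted a semitone below, on F#.
Building a fully diminished seventh chord on F# gives F#-A-C-Eb.
With the 42 figure the chord is in third inversion; from the bass Eb upward in close position it reads Eb-F#-A-C.

Eb F# A C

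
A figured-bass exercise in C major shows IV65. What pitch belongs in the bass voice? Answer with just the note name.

A

IV in C major has root F; the chord is F-A-C-E.
The figure 65 means first inversion — the third is in the bass.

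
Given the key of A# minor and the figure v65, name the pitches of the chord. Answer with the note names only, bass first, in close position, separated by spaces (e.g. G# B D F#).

G# B# D# E#

In A# minor, the fifth degree is E#, and the diatonic chord built there is a minor seventh chord.
That chord is spelled E#-G#-B#-D#.
The figured bass 65 indicates first inversion, placing the third (G#) in the bass: G#-B#-D#-E#.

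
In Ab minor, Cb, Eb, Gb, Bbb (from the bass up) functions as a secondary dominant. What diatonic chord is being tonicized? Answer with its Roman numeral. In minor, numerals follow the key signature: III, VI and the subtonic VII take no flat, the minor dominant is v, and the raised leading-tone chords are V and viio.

VI

The chord is a dominant seventh chord on Cb.
A dominant resolves down a perfect fifth: Cb → Fb. In Ab minor, Fb is scale degree 6, i.e. VI.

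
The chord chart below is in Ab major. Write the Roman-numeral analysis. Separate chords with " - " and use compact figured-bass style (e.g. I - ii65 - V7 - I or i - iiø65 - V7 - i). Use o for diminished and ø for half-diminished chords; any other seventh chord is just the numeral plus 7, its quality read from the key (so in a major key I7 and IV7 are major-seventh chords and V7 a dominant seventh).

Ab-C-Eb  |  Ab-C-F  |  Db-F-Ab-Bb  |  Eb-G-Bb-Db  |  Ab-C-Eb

Ab-C-Eb: major triad on Ab = scale degree 1 → I.
Ab-C-F has root F, degree 6 in Ab major, so vi6.
Db-F-Ab-Bb: root Bb is the supertonic; minor seventh chord there is ii65.
Eb-G-Bb-Db: root Eb is the dominant; dominant seventh chord there is V7.
Ab-C-Eb: major triad on Ab = scale degree 1 → I.

I - vi6 - ii65 - V7 - I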